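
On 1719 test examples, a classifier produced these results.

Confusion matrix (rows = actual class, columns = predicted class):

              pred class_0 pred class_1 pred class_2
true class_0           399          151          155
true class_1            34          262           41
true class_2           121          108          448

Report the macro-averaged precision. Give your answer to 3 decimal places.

0.640

Per-class precision (TP/(TP+FP)):
  class_0: TP=399, FP=34+121=155 → 399/554 = 0.7202
  class_1: TP=262, FP=151+108=259 → 262/521 = 0.5029
  class_2: TP=448, FP=155+41=196 → 448/644 = 0.6957
Macro-precision = mean = (0.7202 + 0.5029 + 0.6957) / 3 = 0.640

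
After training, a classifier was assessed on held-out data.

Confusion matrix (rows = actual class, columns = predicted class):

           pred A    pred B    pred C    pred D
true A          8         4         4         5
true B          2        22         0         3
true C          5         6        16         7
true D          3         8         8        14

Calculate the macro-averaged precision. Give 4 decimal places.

0.5122

Per-class precision (TP/(TP+FP)):
  A: TP=8, FP=2+5+3=10 → 8/18 = 0.44444
  B: TP=22, FP=4+6+8=18 → 22/40 = 0.55000
  C: TP=16, FP=4+0+8=12 → 16/28 = 0.57143
  D: TP=14, FP=5+3+7=15 → 14/29 = 0.48276
Macro-precision = mean = (0.44444 + 0.55000 + 0.57143 + 0.48276) / 4 = 0.5122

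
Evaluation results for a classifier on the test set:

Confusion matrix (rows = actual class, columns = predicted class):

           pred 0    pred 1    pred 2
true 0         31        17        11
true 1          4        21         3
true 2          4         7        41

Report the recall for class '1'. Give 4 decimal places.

recall = TP/(TP+FN).
1: TP=21, FN=4+3=7 → 21/28 = 0.75000

0.7500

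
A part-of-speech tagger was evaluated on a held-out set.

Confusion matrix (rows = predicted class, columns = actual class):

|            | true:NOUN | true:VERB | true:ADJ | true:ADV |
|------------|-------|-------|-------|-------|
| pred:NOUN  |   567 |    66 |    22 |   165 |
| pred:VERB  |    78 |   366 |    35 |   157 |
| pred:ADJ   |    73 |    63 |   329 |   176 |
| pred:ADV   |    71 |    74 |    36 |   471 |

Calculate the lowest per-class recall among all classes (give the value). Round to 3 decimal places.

Per-class recall (TP/(TP+FN)):
  NOUN: TP=567, FN=78+73+71=222 → 567/789 = 0.7186
  VERB: TP=366, FN=66+63+74=203 → 366/569 = 0.6432
  ADJ: TP=329, FN=22+35+36=93 → 329/422 = 0.7796
  ADV: TP=471, FN=165+157+176=498 → 471/969 = 0.4861
Lowest is class 'ADV' with recall = 0.486.

0.486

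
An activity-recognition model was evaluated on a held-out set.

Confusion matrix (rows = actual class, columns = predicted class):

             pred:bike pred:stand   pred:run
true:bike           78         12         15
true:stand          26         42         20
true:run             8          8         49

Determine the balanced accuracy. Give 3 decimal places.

0.658

Balanced accuracy = mean of per-class recall.
  bike: recall = 78/105 = 0.7429
  stand: recall = 42/88 = 0.4773
  run: recall = 49/65 = 0.7538
Mean = (0.7429 + 0.4773 + 0.7538) / 3 = 0.658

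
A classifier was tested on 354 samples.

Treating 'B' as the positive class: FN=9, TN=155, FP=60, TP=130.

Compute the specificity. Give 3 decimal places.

0.721

Specificity = TN/(TN+FP) = 155/(155+60) = 0.721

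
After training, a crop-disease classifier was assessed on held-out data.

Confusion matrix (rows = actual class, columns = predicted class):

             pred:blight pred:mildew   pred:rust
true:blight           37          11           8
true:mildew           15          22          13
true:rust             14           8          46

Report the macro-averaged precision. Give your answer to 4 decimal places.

0.5946

Per-class precision (TP/(TP+FP)):
  blight: TP=37, FP=15+14=29 → 37/66 = 0.56061
  mildew: TP=22, FP=11+8=19 → 22/41 = 0.53659
  rust: TP=46, FP=8+13=21 → 46/67 = 0.68657
Macro-precision = mean = (0.56061 + 0.53659 + 0.68657) / 3 = 0.5946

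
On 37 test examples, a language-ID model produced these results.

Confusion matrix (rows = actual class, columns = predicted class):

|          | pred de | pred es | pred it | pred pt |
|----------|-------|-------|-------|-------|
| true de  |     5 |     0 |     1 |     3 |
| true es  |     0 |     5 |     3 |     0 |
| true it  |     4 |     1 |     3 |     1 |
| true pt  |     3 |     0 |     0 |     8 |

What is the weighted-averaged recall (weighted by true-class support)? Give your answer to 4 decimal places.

Per-class recall (TP/(TP+FN)):
  de: TP=5, FN=0+1+3=4 → 5/9 = 0.55556
  es: TP=5, FN=0+3+0=3 → 5/8 = 0.62500
  it: TP=3, FN=4+1+1=6 → 3/9 = 0.33333
  pt: TP=8, FN=3+0+0=3 → 8/11 = 0.72727
Weighted-recall = Σ (supportᵢ/N)·recallᵢ with N=37: (9/37)·0.55556 + (8/37)·0.62500 + (9/37)·0.33333 + (11/37)·0.72727 = 0.5676

0.5676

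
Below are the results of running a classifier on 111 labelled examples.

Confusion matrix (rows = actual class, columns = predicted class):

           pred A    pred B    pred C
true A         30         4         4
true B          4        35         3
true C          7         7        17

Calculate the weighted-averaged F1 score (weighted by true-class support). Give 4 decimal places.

0.7336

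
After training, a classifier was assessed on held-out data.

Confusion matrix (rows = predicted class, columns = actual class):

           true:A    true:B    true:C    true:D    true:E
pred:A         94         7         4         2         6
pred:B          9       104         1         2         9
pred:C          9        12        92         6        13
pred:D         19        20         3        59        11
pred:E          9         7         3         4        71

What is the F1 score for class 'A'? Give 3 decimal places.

F1 score = 2·TP/(2·TP+FP+FN).
A: TP=94, FP=7+4+2+6=19, FN=9+9+19+9=46 → 188/253 = 0.7431

0.743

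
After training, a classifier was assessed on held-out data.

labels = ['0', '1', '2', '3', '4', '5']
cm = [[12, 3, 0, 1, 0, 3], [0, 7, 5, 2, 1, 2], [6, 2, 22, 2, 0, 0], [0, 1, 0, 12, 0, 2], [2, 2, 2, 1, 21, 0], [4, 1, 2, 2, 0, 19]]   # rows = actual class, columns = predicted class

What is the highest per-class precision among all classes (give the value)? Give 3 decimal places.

Per-class precision (TP/(TP+FP)):
  0: TP=12, FP=0+6+0+2+4=12 → 12/24 = 0.5000
  1: TP=7, FP=3+2+1+2+1=9 → 7/16 = 0.4375
  2: TP=22, FP=0+5+0+2+2=9 → 22/31 = 0.7097
  3: TP=12, FP=1+2+2+1+2=8 → 12/20 = 0.6000
  4: TP=21, FP=0+1+0+0+0=1 → 21/22 = 0.9545
  5: TP=19, FP=3+2+0+2+0=7 → 19/26 = 0.7308
Highest is class '4' with precision = 0.955.

0.955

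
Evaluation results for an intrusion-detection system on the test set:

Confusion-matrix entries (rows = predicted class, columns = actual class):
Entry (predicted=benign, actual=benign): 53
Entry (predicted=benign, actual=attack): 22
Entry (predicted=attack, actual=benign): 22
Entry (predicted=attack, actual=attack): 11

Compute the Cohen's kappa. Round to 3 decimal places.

0.040

Observed agreement pₒ = trace/N = 64/108 = 0.5926
Expected agreement pₑ = Σ (rowᵢ·colᵢ)/N² = (75·75 + 33·33)/108² = 0.5756
κ = (pₒ − pₑ)/(1 − pₑ) = (0.5926 − 0.5756)/(1 − 0.5756) = 0.040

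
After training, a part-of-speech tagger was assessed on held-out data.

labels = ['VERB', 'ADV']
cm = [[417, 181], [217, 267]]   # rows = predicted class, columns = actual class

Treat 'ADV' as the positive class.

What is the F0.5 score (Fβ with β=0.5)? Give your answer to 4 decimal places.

Fβ = (1+β²)·TP / ((1+β²)·TP + β²·FN + FP), with β²=1/4
= 1.25·267 / (1.25·267 + 0.25·181 + 217) = 0.5600

0.5600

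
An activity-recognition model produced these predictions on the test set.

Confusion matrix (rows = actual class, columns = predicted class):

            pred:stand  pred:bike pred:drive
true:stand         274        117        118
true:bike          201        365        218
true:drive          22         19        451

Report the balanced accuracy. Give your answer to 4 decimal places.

0.6402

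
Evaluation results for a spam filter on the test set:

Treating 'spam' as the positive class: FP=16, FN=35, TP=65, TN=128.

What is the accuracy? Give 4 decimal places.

0.7910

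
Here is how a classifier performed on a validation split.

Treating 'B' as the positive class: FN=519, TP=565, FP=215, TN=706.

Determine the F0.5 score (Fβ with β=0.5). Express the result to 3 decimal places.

0.672

Fβ = (1+β²)·TP / ((1+β²)·TP + β²·FN + FP), with β²=1/4
= 1.25·565 / (1.25·565 + 0.25·519 + 215) = 0.672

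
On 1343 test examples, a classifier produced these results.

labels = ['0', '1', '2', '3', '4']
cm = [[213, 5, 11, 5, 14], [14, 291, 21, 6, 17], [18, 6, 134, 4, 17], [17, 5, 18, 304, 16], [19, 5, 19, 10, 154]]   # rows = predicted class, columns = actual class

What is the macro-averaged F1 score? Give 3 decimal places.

0.799

Per-class F1 score (2·TP/(2·TP+FP+FN)):
  0: TP=213, FP=5+11+5+14=35, FN=14+18+17+19=68 → 426/529 = 0.8053
  1: TP=291, FP=14+21+6+17=58, FN=5+6+5+5=21 → 582/661 = 0.8805
  2: TP=134, FP=18+6+4+17=45, FN=11+21+18+19=69 → 268/382 = 0.7016
  3: TP=304, FP=17+5+18+16=56, FN=5+6+4+10=25 → 608/689 = 0.8824
  4: TP=154, FP=19+5+19+10=53, FN=14+17+17+16=64 → 308/425 = 0.7247
Macro-F1 score = mean = (0.8053 + 0.8805 + 0.7016 + 0.8824 + 0.7247) / 5 = 0.799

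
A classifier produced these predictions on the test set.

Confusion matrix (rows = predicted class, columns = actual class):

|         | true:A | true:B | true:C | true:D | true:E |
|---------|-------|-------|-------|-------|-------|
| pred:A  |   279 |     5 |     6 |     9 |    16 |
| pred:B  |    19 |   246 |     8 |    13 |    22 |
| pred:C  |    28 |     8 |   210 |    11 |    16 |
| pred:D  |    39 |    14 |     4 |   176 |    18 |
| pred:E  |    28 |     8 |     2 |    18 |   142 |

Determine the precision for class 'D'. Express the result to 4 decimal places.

0.7012

precision = TP/(TP+FP).
D: TP=176, FP=39+14+4+18=75 → 176/251 = 0.70120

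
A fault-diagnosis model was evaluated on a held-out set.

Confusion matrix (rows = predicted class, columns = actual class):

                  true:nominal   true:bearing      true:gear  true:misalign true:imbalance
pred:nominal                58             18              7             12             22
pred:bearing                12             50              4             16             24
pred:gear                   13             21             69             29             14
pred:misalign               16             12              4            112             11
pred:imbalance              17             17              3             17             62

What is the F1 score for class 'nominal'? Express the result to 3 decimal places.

0.498

Treat 'nominal' as positive and all other classes as negative.
F1 score = 2·TP/(2·TP+FP+FN).
nominal: TP=58, FP=18+7+12+22=59, FN=12+13+16+17=58 → 116/233 = 0.4979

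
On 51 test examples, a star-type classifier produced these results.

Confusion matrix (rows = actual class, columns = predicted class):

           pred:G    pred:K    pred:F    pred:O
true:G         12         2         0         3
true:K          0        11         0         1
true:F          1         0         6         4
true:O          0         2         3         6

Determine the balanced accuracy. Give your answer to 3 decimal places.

Balanced accuracy = mean of per-class recall.
  G: recall = 12/17 = 0.7059
  K: recall = 11/12 = 0.9167
  F: recall = 6/11 = 0.5455
  O: recall = 6/11 = 0.5455
Mean = (0.7059 + 0.9167 + 0.5455 + 0.5455) / 4 = 0.678

0.678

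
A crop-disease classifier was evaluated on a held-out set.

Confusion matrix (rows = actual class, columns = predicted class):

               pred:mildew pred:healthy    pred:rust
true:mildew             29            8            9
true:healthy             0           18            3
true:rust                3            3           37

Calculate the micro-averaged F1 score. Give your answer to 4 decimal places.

0.7636

Micro-averaging pools counts across classes: ΣTP=84, ΣFP=26, ΣFN=26.
Micro-F1 score = 2·TP/(2·TP+FP+FN) on pooled counts = 0.7636 (equals overall accuracy in single-label multiclass).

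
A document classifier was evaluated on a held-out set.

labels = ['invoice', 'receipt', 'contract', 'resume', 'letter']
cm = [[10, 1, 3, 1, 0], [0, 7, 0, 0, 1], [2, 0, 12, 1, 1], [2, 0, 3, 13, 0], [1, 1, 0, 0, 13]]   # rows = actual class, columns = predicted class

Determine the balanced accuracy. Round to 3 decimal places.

Balanced accuracy = mean of per-class recall.
  invoice: recall = 10/15 = 0.6667
  receipt: recall = 7/8 = 0.8750
  contract: recall = 12/16 = 0.7500
  resume: recall = 13/18 = 0.7222
  letter: recall = 13/15 = 0.8667
Mean = (0.6667 + 0.8750 + 0.7500 + 0.7222 + 0.8667) / 5 = 0.776

0.776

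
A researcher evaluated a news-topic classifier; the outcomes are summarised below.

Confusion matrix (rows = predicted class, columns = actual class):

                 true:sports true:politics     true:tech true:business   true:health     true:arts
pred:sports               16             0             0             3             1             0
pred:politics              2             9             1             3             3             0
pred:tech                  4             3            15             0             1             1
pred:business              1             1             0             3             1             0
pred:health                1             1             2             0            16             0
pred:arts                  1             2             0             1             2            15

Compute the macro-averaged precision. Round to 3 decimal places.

Per-class precision (TP/(TP+FP)):
  sports: TP=16, FP=0+0+3+1+0=4 → 16/20 = 0.8000
  politics: TP=9, FP=2+1+3+3+0=9 → 9/18 = 0.5000
  tech: TP=15, FP=4+3+0+1+1=9 → 15/24 = 0.6250
  business: TP=3, FP=1+1+0+1+0=3 → 3/6 = 0.5000
  health: TP=16, FP=1+1+2+0+0=4 → 16/20 = 0.8000
  arts: TP=15, FP=1+2+0+1+2=6 → 15/21 = 0.7143
Macro-precision = mean = (0.8000 + 0.5000 + 0.6250 + 0.5000 + 0.8000 + 0.7143) / 6 = 0.657

0.657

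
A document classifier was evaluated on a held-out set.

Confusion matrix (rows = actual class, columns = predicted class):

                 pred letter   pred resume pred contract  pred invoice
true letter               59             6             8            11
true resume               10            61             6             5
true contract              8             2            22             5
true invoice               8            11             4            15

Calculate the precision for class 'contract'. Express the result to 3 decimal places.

0.550

Treat 'contract' as positive and all other classes as negative.
precision = TP/(TP+FP).
contract: TP=22, FP=8+6+4=18 → 22/40 = 0.5500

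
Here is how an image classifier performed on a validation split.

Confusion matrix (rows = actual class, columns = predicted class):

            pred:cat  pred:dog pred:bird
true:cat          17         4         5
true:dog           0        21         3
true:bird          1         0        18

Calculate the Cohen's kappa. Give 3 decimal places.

Observed agreement pₒ = trace/N = 56/69 = 0.8116
Expected agreement pₑ = Σ (rowᵢ·colᵢ)/N² = (26·18 + 24·25 + 19·26)/69² = 0.3281
κ = (pₒ − pₑ)/(1 − pₑ) = (0.8116 − 0.3281)/(1 − 0.3281) = 0.720

0.720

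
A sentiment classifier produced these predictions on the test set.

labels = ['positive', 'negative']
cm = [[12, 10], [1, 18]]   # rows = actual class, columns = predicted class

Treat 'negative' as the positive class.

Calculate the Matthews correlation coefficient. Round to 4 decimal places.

0.5281

MCC = (TP·TN − FP·FN) / √((TP+FP)(TP+FN)(TN+FP)(TN+FN))
Numerator = 18·12 − 10·1 = 206
Denominator = √(28·19·22·13) = √152152 = 390.0667
MCC = 206 / 390.0667 = 0.5281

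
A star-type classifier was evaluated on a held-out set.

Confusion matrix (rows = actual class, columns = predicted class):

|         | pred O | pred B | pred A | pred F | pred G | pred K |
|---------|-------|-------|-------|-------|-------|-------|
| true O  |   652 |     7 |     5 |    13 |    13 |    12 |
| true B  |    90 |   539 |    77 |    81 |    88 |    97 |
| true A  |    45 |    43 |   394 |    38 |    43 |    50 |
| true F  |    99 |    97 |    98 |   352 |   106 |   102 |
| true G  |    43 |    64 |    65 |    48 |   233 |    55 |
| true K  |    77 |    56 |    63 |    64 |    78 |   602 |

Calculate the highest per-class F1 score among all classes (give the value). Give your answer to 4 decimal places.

0.7635

Per-class F1 score (2·TP/(2·TP+FP+FN)):
  O: TP=652, FP=90+45+99+43+77=354, FN=7+5+13+13+12=50 → 1304/1708 = 0.76347
  B: TP=539, FP=7+43+97+64+56=267, FN=90+77+81+88+97=433 → 1078/1778 = 0.60630
  A: TP=394, FP=5+77+98+65+63=308, FN=45+43+38+43+50=219 → 788/1315 = 0.59924
  F: TP=352, FP=13+81+38+48+64=244, FN=99+97+98+106+102=502 → 704/1450 = 0.48552
  G: TP=233, FP=13+88+43+106+78=328, FN=43+64+65+48+55=275 → 466/1069 = 0.43592
  K: TP=602, FP=12+97+50+102+55=316, FN=77+56+63+64+78=338 → 1204/1858 = 0.64801
Highest is class 'O' with F1 score = 0.7635.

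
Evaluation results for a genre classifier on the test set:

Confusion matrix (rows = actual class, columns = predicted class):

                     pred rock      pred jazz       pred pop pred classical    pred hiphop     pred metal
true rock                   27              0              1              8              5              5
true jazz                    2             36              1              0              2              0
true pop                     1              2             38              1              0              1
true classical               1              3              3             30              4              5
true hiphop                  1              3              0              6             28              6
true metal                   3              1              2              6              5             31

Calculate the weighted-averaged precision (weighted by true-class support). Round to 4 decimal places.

0.7114

Per-class precision (TP/(TP+FP)):
  rock: TP=27, FP=2+1+1+1+3=8 → 27/35 = 0.77143
  jazz: TP=36, FP=0+2+3+3+1=9 → 36/45 = 0.80000
  pop: TP=38, FP=1+1+3+0+2=7 → 38/45 = 0.84444
  classical: TP=30, FP=8+0+1+6+6=21 → 30/51 = 0.58824
  hiphop: TP=28, FP=5+2+0+4+5=16 → 28/44 = 0.63636
  metal: TP=31, FP=5+0+1+5+6=17 → 31/48 = 0.64583
Weighted-precision = Σ (supportᵢ/N)·precisionᵢ with N=268: (46/268)·0.77143 + (41/268)·0.80000 + (43/268)·0.84444 + (46/268)·0.58824 + (44/268)·0.63636 + (48/268)·0.64583 = 0.7114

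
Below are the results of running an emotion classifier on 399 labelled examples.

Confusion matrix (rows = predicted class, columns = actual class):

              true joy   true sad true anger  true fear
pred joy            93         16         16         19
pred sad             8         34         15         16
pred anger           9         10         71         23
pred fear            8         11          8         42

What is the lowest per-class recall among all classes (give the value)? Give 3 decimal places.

0.420

Per-class recall (TP/(TP+FN)):
  joy: TP=93, FN=8+9+8=25 → 93/118 = 0.7881
  sad: TP=34, FN=16+10+11=37 → 34/71 = 0.4789
  anger: TP=71, FN=16+15+8=39 → 71/110 = 0.6455
  fear: TP=42, FN=19+16+23=58 → 42/100 = 0.4200
Lowest is class 'fear' with recall = 0.420.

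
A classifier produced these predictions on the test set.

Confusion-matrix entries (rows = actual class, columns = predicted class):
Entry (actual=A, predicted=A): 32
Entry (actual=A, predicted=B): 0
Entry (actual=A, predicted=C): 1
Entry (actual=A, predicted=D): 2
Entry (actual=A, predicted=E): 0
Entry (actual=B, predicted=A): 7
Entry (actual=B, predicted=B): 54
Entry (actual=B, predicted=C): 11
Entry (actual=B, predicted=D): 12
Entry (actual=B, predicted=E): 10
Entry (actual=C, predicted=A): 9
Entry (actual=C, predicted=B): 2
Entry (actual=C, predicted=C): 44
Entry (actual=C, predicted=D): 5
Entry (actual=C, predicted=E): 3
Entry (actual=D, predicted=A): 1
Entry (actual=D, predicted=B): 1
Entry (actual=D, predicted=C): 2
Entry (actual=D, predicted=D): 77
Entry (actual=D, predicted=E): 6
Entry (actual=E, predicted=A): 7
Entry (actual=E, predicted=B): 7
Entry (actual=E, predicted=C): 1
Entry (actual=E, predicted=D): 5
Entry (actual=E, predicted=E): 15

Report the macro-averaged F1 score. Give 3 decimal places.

0.672

Per-class F1 score (2·TP/(2·TP+FP+FN)):
  A: TP=32, FP=7+9+1+7=24, FN=0+1+2+0=3 → 64/91 = 0.7033
  B: TP=54, FP=0+2+1+7=10, FN=7+11+12+10=40 → 108/158 = 0.6835
  C: TP=44, FP=1+11+2+1=15, FN=9+2+5+3=19 → 88/122 = 0.7213
  D: TP=77, FP=2+12+5+5=24, FN=1+1+2+6=10 → 154/188 = 0.8191
  E: TP=15, FP=0+10+3+6=19, FN=7+7+1+5=20 → 30/69 = 0.4348
Macro-F1 score = mean = (0.7033 + 0.6835 + 0.7213 + 0.8191 + 0.4348) / 5 = 0.672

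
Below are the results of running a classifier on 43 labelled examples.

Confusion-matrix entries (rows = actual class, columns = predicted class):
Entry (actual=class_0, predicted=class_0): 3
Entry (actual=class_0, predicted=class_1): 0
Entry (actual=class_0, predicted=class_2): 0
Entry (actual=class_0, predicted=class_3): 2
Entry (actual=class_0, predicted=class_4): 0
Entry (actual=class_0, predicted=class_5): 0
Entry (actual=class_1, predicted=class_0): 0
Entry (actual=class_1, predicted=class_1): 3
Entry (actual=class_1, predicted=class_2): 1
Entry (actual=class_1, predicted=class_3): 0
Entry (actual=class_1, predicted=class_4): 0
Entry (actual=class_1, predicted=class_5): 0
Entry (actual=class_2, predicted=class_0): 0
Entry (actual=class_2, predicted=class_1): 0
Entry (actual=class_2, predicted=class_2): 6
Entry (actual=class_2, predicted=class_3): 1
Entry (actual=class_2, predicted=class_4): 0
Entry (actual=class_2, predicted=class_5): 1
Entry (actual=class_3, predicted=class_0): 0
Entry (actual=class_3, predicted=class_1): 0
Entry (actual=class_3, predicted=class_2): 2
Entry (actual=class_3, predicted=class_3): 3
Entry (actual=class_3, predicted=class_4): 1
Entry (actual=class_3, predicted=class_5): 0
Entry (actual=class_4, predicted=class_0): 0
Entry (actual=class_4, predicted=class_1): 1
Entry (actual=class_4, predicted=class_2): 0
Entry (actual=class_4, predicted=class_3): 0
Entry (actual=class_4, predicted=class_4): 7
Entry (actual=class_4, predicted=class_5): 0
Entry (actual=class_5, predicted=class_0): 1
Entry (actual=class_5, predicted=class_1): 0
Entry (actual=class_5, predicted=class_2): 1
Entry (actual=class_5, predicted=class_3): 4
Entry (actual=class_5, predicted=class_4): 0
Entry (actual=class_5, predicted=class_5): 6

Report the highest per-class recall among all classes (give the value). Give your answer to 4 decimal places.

Per-class recall (TP/(TP+FN)):
  class_0: TP=3, FN=0+0+2+0+0=2 → 3/5 = 0.60000
  class_1: TP=3, FN=0+1+0+0+0=1 → 3/4 = 0.75000
  class_2: TP=6, FN=0+0+1+0+1=2 → 6/8 = 0.75000
  class_3: TP=3, FN=0+0+2+1+0=3 → 3/6 = 0.50000
  class_4: TP=7, FN=0+1+0+0+0=1 → 7/8 = 0.87500
  class_5: TP=6, FN=1+0+1+4+0=6 → 6/12 = 0.50000
Highest is class 'class_4' with recall = 0.8750.

0.8750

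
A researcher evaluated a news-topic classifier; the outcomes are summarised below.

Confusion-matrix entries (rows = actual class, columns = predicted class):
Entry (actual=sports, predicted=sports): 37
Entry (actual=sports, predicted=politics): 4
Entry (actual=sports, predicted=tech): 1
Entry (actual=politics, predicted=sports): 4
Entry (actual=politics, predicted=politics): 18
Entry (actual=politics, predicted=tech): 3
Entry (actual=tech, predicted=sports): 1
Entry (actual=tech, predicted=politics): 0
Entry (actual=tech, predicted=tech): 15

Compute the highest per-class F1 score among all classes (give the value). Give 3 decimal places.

Per-class F1 score (2·TP/(2·TP+FP+FN)):
  sports: TP=37, FP=4+1=5, FN=4+1=5 → 74/84 = 0.8810
  politics: TP=18, FP=4+0=4, FN=4+3=7 → 36/47 = 0.7660
  tech: TP=15, FP=1+3=4, FN=1+0=1 → 30/35 = 0.8571
Highest is class 'sports' with F1 score = 0.881.

0.881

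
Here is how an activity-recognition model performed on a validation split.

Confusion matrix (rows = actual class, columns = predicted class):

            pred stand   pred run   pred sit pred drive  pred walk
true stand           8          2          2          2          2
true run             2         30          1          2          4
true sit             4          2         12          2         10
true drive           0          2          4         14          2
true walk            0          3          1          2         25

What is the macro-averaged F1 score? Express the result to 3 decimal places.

0.619

Per-class F1 score (2·TP/(2·TP+FP+FN)):
  stand: TP=8, FP=2+4+0+0=6, FN=2+2+2+2=8 → 16/30 = 0.5333
  run: TP=30, FP=2+2+2+3=9, FN=2+1+2+4=9 → 60/78 = 0.7692
  sit: TP=12, FP=2+1+4+1=8, FN=4+2+2+10=18 → 24/50 = 0.4800
  drive: TP=14, FP=2+2+2+2=8, FN=0+2+4+2=8 → 28/44 = 0.6364
  walk: TP=25, FP=2+4+10+2=18, FN=0+3+1+2=6 → 50/74 = 0.6757
Macro-F1 score = mean = (0.5333 + 0.7692 + 0.4800 + 0.6364 + 0.6757) / 5 = 0.619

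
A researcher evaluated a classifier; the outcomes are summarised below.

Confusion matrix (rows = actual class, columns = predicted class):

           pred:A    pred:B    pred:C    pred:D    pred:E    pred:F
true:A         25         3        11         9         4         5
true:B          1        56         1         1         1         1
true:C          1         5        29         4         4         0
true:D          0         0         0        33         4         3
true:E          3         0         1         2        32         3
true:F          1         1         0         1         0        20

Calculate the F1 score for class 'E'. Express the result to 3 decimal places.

0.744

F1 score = 2·TP/(2·TP+FP+FN).
E: TP=32, FP=4+1+4+4+0=13, FN=3+0+1+2+3=9 → 64/86 = 0.7442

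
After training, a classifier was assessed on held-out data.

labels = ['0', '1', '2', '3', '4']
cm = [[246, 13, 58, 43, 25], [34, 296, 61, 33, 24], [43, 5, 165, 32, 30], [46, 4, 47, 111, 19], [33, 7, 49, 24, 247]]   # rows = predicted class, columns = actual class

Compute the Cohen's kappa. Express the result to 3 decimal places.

Observed agreement pₒ = trace/N = 1065/1695 = 0.6283
Expected agreement pₑ = Σ (rowᵢ·colᵢ)/N² = (402·385 + 325·448 + 380·275 + 243·227 + 345·360)/1695² = 0.2034
κ = (pₒ − pₑ)/(1 − pₑ) = (0.6283 − 0.2034)/(1 − 0.2034) = 0.533

0.533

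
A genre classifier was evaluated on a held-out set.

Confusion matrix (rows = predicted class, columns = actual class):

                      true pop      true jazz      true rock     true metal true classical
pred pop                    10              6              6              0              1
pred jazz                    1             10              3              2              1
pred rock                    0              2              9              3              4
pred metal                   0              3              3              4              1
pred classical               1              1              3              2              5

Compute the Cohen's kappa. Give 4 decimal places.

Observed agreement pₒ = trace/N = 38/81 = 0.46914
Expected agreement pₑ = Σ (rowᵢ·colᵢ)/N² = (12·23 + 22·17 + 24·18 + 11·11 + 12·12)/81² = 0.20530
κ = (pₒ − pₑ)/(1 − pₑ) = (0.46914 − 0.20530)/(1 − 0.20530) = 0.3320

0.3320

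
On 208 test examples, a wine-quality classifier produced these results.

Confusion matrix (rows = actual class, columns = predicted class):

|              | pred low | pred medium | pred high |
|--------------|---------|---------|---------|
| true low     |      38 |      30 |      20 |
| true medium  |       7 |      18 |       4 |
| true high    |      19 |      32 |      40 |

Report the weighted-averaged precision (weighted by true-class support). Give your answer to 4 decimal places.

Per-class precision (TP/(TP+FP)):
  low: TP=38, FP=7+19=26 → 38/64 = 0.59375
  medium: TP=18, FP=30+32=62 → 18/80 = 0.22500
  high: TP=40, FP=20+4=24 → 40/64 = 0.62500
Weighted-precision = Σ (supportᵢ/N)·precisionᵢ with N=208: (88/208)·0.59375 + (29/208)·0.22500 + (91/208)·0.62500 = 0.5560

0.5560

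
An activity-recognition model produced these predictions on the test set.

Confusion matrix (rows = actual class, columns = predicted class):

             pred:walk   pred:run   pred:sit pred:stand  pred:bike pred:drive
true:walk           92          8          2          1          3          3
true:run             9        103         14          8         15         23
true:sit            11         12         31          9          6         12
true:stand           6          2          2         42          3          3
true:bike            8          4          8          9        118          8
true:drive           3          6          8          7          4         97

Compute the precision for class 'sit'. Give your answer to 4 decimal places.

0.4769

Take TP from the diagonal, FP from the rest of the 'sit' prediction marginal, FN from the rest of the 'sit' actual marginal.
precision = TP/(TP+FP).
sit: TP=31, FP=2+14+2+8+8=34 → 31/65 = 0.47692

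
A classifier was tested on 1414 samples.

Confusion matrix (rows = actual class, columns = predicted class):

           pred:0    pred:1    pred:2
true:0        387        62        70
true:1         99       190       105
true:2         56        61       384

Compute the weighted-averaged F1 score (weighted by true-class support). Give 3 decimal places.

0.674

Per-class F1 score (2·TP/(2·TP+FP+FN)):
  0: TP=387, FP=99+56=155, FN=62+70=132 → 774/1061 = 0.7295
  1: TP=190, FP=62+61=123, FN=99+105=204 → 380/707 = 0.5375
  2: TP=384, FP=70+105=175, FN=56+61=117 → 768/1060 = 0.7245
Weighted-F1 score = Σ (supportᵢ/N)·F1 scoreᵢ with N=1414: (519/1414)·0.7295 + (394/1414)·0.5375 + (501/1414)·0.7245 = 0.674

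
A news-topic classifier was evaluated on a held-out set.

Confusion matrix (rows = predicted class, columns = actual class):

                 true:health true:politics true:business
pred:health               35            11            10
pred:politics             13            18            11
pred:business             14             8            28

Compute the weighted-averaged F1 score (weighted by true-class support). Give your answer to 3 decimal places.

Per-class F1 score (2·TP/(2·TP+FP+FN)):
  health: TP=35, FP=11+10=21, FN=13+14=27 → 70/118 = 0.5932
  politics: TP=18, FP=13+11=24, FN=11+8=19 → 36/79 = 0.4557
  business: TP=28, FP=14+8=22, FN=10+11=21 → 56/99 = 0.5657
Weighted-F1 score = Σ (supportᵢ/N)·F1 scoreᵢ with N=148: (62/148)·0.5932 + (37/148)·0.4557 + (49/148)·0.5657 = 0.550

0.550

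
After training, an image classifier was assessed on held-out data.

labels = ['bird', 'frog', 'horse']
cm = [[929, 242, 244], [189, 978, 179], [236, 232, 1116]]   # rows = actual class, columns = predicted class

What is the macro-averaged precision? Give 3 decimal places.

0.695

Per-class precision (TP/(TP+FP)):
  bird: TP=929, FP=189+236=425 → 929/1354 = 0.6861
  frog: TP=978, FP=242+232=474 → 978/1452 = 0.6736
  horse: TP=1116, FP=244+179=423 → 1116/1539 = 0.7251
Macro-precision = mean = (0.6861 + 0.6736 + 0.7251) / 3 = 0.695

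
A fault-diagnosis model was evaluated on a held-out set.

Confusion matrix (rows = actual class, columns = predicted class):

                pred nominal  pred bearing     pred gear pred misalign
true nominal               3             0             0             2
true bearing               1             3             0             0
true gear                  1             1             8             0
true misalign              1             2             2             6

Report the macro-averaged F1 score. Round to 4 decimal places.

0.6443

Per-class F1 score (2·TP/(2·TP+FP+FN)):
  nominal: TP=3, FP=1+1+1=3, FN=0+0+2=2 → 6/11 = 0.54545
  bearing: TP=3, FP=0+1+2=3, FN=1+0+0=1 → 6/10 = 0.60000
  gear: TP=8, FP=0+0+2=2, FN=1+1+0=2 → 16/20 = 0.80000
  misalign: TP=6, FP=2+0+0=2, FN=1+2+2=5 → 12/19 = 0.63158
Macro-F1 score = mean = (0.54545 + 0.60000 + 0.80000 + 0.63158) / 4 = 0.6443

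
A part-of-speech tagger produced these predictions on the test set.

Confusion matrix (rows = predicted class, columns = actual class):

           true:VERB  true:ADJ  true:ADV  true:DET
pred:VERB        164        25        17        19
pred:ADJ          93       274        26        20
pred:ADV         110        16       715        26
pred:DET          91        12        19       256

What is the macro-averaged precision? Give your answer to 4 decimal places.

Per-class precision (TP/(TP+FP)):
  VERB: TP=164, FP=25+17+19=61 → 164/225 = 0.72889
  ADJ: TP=274, FP=93+26+20=139 → 274/413 = 0.66344
  ADV: TP=715, FP=110+16+26=152 → 715/867 = 0.82468
  DET: TP=256, FP=91+12+19=122 → 256/378 = 0.67725
Macro-precision = mean = (0.72889 + 0.66344 + 0.82468 + 0.67725) / 4 = 0.7236

0.7236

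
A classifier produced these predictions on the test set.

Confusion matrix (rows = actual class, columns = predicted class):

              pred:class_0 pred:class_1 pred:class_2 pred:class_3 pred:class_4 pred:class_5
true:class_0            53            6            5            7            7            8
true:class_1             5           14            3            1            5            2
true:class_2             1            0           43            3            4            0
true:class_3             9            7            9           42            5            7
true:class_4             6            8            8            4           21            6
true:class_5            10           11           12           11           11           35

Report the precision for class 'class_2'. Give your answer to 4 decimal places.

Take TP from the diagonal, FP from the rest of the 'class_2' prediction marginal, FN from the rest of the 'class_2' actual marginal.
precision = TP/(TP+FP).
class_2: TP=43, FP=5+3+9+8+12=37 → 43/80 = 0.53750

0.5375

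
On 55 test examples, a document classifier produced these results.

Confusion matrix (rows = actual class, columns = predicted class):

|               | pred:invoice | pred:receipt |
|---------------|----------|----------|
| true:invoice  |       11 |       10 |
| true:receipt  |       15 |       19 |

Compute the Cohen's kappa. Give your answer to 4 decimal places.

0.0790

Observed agreement pₒ = trace/N = 30/55 = 0.54545
Expected agreement pₑ = Σ (rowᵢ·colᵢ)/N² = (21·26 + 34·29)/55² = 0.50645
κ = (pₒ − pₑ)/(1 − pₑ) = (0.54545 − 0.50645)/(1 − 0.50645) = 0.0790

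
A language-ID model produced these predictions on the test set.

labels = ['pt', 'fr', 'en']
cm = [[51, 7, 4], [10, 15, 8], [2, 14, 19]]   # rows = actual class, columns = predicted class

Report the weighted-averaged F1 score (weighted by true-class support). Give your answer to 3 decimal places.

Per-class F1 score (2·TP/(2·TP+FP+FN)):
  pt: TP=51, FP=10+2=12, FN=7+4=11 → 102/125 = 0.8160
  fr: TP=15, FP=7+14=21, FN=10+8=18 → 30/69 = 0.4348
  en: TP=19, FP=4+8=12, FN=2+14=16 → 38/66 = 0.5758
Weighted-F1 score = Σ (supportᵢ/N)·F1 scoreᵢ with N=130: (62/130)·0.8160 + (33/130)·0.4348 + (35/130)·0.5758 = 0.655

0.655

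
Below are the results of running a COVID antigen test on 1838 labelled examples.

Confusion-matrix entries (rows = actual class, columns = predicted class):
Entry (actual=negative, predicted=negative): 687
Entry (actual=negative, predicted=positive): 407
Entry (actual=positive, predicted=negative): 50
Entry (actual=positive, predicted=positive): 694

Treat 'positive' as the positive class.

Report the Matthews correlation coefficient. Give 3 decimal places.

0.562

MCC = (TP·TN − FP·FN) / √((TP+FP)(TP+FN)(TN+FP)(TN+FN))
Numerator = 694·687 − 407·50 = 456428
Denominator = √(1101·744·1094·737) = √660457786032 = 812685.5395
MCC = 456428 / 812685.5395 = 0.562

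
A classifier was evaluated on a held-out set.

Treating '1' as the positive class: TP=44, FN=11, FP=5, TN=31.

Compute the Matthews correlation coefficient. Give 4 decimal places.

MCC = (TP·TN − FP·FN) / √((TP+FP)(TP+FN)(TN+FP)(TN+FN))
Numerator = 44·31 − 5·11 = 1309
Denominator = √(49·55·36·42) = √4074840 = 2018.6233
MCC = 1309 / 2018.6233 = 0.6485

0.6485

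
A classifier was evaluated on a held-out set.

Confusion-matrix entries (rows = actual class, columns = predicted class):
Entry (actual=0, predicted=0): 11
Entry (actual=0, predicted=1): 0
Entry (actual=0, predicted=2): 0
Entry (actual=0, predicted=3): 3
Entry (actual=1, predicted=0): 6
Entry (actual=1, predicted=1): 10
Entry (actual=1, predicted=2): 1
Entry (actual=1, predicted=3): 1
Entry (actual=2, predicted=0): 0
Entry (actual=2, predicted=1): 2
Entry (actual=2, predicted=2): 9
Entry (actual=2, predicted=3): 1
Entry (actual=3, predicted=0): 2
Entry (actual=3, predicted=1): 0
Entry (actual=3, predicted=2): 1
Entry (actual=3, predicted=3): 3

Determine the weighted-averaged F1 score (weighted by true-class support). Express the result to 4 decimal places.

Per-class F1 score (2·TP/(2·TP+FP+FN)):
  0: TP=11, FP=6+0+2=8, FN=0+0+3=3 → 22/33 = 0.66667
  1: TP=10, FP=0+2+0=2, FN=6+1+1=8 → 20/30 = 0.66667
  2: TP=9, FP=0+1+1=2, FN=0+2+1=3 → 18/23 = 0.78261
  3: TP=3, FP=3+1+1=5, FN=2+0+1=3 → 6/14 = 0.42857
Weighted-F1 score = Σ (supportᵢ/N)·F1 scoreᵢ with N=50: (14/50)·0.66667 + (18/50)·0.66667 + (12/50)·0.78261 + (6/50)·0.42857 = 0.6659

0.6659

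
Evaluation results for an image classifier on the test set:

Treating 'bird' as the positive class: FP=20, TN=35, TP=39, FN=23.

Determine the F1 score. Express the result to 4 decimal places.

0.6446

Precision = TP/(TP+FP) = 39/59 = 0.6610
Recall = TP/(TP+FN) = 39/62 = 0.6290
F1 = 2·TP/(2·TP+FP+FN) = 78/121 = 0.6446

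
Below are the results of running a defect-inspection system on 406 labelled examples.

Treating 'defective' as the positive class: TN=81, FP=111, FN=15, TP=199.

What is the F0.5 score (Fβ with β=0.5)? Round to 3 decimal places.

Fβ = (1+β²)·TP / ((1+β²)·TP + β²·FN + FP), with β²=1/4
= 1.25·199 / (1.25·199 + 0.25·15 + 111) = 0.684

0.684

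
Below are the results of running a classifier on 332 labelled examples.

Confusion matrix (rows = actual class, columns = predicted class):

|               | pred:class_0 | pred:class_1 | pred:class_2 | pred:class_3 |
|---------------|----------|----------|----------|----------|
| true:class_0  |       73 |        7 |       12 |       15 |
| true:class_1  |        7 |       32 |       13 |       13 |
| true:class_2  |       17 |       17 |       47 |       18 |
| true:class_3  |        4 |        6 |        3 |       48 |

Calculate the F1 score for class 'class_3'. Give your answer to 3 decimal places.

One-vs-rest for 'class_3': TP = diagonal; FP = other classes predicted 'class_3'; FN = 'class_3' predicted as other.
F1 score = 2·TP/(2·TP+FP+FN).
class_3: TP=48, FP=15+13+18=46, FN=4+6+3=13 → 96/155 = 0.6194

0.619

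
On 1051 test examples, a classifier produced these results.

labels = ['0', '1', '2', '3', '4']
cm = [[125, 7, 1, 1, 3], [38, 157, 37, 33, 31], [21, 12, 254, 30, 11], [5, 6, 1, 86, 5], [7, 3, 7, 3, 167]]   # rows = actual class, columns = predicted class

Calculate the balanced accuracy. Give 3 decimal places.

Balanced accuracy = mean of per-class recall.
  0: recall = 125/137 = 0.9124
  1: recall = 157/296 = 0.5304
  2: recall = 254/328 = 0.7744
  3: recall = 86/103 = 0.8350
  4: recall = 167/187 = 0.8930
Mean = (0.9124 + 0.5304 + 0.7744 + 0.8350 + 0.8930) / 5 = 0.789

0.789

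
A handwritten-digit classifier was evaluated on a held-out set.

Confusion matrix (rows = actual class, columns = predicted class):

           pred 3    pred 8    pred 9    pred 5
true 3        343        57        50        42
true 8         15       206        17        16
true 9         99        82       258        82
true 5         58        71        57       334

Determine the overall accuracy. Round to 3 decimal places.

Accuracy = trace / total = (343+206+258+334=1141) / 1787 = 1141/1787 = 0.639

0.639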